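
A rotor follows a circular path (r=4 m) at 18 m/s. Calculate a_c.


Given: v = 18 m/s, r = 4 m
Using a_c = v^2 / r
a_c = 18^2 / 4
a_c = 324 / 4
a_c = 81 m/s^2

81 m/s^2


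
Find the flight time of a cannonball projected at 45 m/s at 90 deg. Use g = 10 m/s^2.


Given: v0 = 45 m/s, theta = 90 deg, g = 10 m/s^2
sin(90) = 1
Using T = 2*v0*sin(theta) / g
T = 2*45*1 / 10
T = 90 / 10
T = 9 s

9 s


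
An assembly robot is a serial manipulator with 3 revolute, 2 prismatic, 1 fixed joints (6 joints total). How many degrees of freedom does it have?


Given: serial robot with 3 revolute, 2 prismatic, 1 fixed joints
DOF contribution per joint type: revolute=1, prismatic=1, spherical=3, fixed=0
DOF = 3*1 + 2*1 + 1*0
DOF = 5

5


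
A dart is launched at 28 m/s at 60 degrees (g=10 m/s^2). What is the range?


Given: v0 = 28 m/s, theta = 60 deg, g = 10 m/s^2
sin(2*60) = sin(120) = sqrt(3)/2
Using R = v0^2 * sin(2*theta) / g
R = 28^2 * (sqrt(3)/2) / 10
R = 784 * sqrt(3) / 20
R = 196/5*sqrt(3) m

196/5*sqrt(3) m


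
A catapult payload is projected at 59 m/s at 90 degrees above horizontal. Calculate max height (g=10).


Given: v0 = 59 m/s, theta = 90 deg, g = 10 m/s^2
sin^2(90) = 1
Using H = v0^2 * sin^2(theta) / (2*g)
H = 59^2 * 1 / (2*10)
H = 3481 * 1 / 20
H = 3481 / 20
H = 3481/20 m

3481/20 m


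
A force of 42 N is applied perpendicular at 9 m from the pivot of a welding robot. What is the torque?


Given: F = 42 N, r = 9 m, angle = 90 deg (perpendicular)
Using tau = F * r * sin(90)
sin(90) = 1
tau = 42 * 9 * 1
tau = 378 Nm

378 Nm


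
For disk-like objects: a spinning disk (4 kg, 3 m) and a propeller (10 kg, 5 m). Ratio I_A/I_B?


Given: M1=4 kg, R1=3 m, M2=10 kg, R2=5 m
For a disk: I = (1/2)*M*R^2, so I_A/I_B = (M1*R1^2)/(M2*R2^2)
M1*R1^2 = 4*9 = 36
M2*R2^2 = 10*25 = 250
I_A/I_B = 36/250 = 18/125

18/125


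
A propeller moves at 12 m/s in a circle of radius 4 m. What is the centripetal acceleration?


Given: v = 12 m/s, r = 4 m
Using a_c = v^2 / r
a_c = 12^2 / 4
a_c = 144 / 4
a_c = 36 m/s^2

36 m/s^2


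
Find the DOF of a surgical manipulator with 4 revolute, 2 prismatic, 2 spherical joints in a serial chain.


Given: serial robot with 4 revolute, 2 prismatic, 2 spherical joints
DOF contribution per joint type: revolute=1, prismatic=1, spherical=3, fixed=0
DOF = 4*1 + 2*1 + 2*3
DOF = 12

12


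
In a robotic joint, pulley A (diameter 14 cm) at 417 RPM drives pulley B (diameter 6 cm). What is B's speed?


Given: D1 = 14 cm, w1 = 417 RPM, D2 = 6 cm
Using D1*w1 = D2*w2
w2 = D1*w1 / D2
w2 = 14*417 / 6
w2 = 5838 / 6
w2 = 973 RPM

973 RPM


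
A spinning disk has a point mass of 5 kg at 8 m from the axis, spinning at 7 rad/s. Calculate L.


Given: m = 5 kg, r = 8 m, omega = 7 rad/s
For a point mass: I = m*r^2
I = 5*8^2 = 5*64 = 320
L = I*omega = 320*7
L = 2240 kg*m^2/s

2240 kg*m^2/s


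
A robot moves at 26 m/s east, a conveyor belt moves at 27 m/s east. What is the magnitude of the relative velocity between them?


Given: v_A = 26 m/s east, v_B = 27 m/s east
Both move in the same direction; relative speed = |v_A - v_B|
|26 - 27| = |-1|
= 1 m/s

1 m/s


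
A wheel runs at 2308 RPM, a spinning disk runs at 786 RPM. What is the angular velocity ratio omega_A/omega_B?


Given: RPM_A = 2308, RPM_B = 786
omega = 2*pi*RPM/60, so omega_A/omega_B = RPM_A / RPM_B
omega_A/omega_B = 2308 / 786
omega_A/omega_B = 1154/393

1154/393


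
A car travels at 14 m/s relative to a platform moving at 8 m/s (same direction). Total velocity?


Given: object velocity = 14 m/s, platform velocity = 8 m/s (same direction)
Using classical velocity addition: v_total = v_object + v_platform
v_total = 14 + 8
v_total = 22 m/s

22 m/s


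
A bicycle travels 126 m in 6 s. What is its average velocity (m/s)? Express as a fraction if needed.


Given: distance d = 126 m, time t = 6 s
Using v = d / t
v = 126 / 6
v = 21 m/s

21 m/s


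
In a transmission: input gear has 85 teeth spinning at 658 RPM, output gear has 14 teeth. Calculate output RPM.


Given: N1 = 85 teeth, w1 = 658 RPM, N2 = 14 teeth
Using N1*w1 = N2*w2
w2 = N1*w1 / N2
w2 = 85*658 / 14
w2 = 55930 / 14
w2 = 3995 RPM

3995 RPM


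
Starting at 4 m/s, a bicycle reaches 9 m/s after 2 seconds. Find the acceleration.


Given: initial velocity v0 = 4 m/s, final velocity v = 9 m/s, time t = 2 s
Using a = (v - v0) / t
a = (9 - 4) / 2
a = 5 / 2
a = 5/2 m/s^2

5/2 m/s^2


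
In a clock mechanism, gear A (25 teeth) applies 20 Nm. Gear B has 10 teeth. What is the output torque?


Given: N1 = 25, N2 = 10, T1 = 20 Nm
Using T2/T1 = N2/N1
T2 = T1 * N2 / N1
T2 = 20 * 10 / 25
T2 = 200 / 25
T2 = 8 Nm

8 Nm


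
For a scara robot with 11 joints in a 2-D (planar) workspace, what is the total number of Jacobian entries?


Given: task space dimension = 2, joints = 11
Jacobian is a 2 x 11 matrix
Total entries = rows * columns
Total = 2 * 11
Total = 22

22


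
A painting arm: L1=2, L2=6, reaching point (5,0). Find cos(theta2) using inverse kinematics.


Given: L1 = 2, L2 = 6, target (x, y) = (5, 0)
Using cos(theta2) = (x^2 + y^2 - L1^2 - L2^2) / (2*L1*L2)
x^2 + y^2 = 5^2 + 0 = 25
L1^2 + L2^2 = 4 + 36 = 40
Numerator = 25 - 40 = -15
Denominator = 2*2*6 = 24
cos(theta2) = -15/24 = -5/8

-5/8


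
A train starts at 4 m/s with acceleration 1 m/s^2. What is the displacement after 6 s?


Given: v0 = 4 m/s, a = 1 m/s^2, t = 6 s
Using s = v0*t + (1/2)*a*t^2
s = 4*6 + (1/2)*1*6^2
s = 24 + (1/2)*36
s = 24 + 18
s = 42

42 m


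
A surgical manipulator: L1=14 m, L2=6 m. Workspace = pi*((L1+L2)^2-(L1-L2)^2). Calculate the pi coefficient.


Given: L1 = 14, L2 = 6
(L1+L2)^2 = (20)^2 = 400
(L1-L2)^2 = (8)^2 = 64
Difference = 400 - 64 = 336
This equals 4*L1*L2 = 4*14*6 = 336
Workspace area = 336*pi

336


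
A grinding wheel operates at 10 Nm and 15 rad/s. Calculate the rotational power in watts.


Given: tau = 10 Nm, omega = 15 rad/s
Using P = tau * omega
P = 10 * 15
P = 150 W

150 W


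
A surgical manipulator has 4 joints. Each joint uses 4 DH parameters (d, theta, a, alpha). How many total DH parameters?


Given: 4 joints, 4 DH parameters per joint (d, theta, a, alpha)
Total DH parameters = number_of_joints * 4
Total = 4 * 4
Total = 16

16


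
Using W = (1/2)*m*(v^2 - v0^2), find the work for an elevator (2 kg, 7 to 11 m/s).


Given: m = 2 kg, v0 = 7 m/s, v = 11 m/s
Using W = (1/2)*m*(v^2 - v0^2)
v^2 = 11^2 = 121
v0^2 = 7^2 = 49
v^2 - v0^2 = 121 - 49 = 72
W = (1/2)*2*72 = 72 J

72 J


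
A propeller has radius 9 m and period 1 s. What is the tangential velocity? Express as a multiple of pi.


Given: radius r = 9 m, period T = 1 s
Using v = 2*pi*r / T
v = 2*pi*9 / 1
v = 18*pi / 1
v = 18*pi m/s

18*pi m/s


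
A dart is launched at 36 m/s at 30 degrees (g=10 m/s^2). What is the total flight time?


Given: v0 = 36 m/s, theta = 30 deg, g = 10 m/s^2
sin(30) = 1/2
Using T = 2*v0*sin(theta) / g
T = 2*36*1/2 / 10
T = 36 / 10
T = 18/5 s

18/5 s


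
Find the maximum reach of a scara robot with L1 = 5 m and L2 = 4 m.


Given: L1 = 5 m, L2 = 4 m
For a 2-link planar arm, max reach = L1 + L2 (fully extended)
Max reach = 5 + 4
Max reach = 9 m

9 m


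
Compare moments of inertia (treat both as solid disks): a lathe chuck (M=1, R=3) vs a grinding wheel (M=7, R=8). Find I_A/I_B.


Given: M1=1 kg, R1=3 m, M2=7 kg, R2=8 m
For a disk: I = (1/2)*M*R^2, so I_A/I_B = (M1*R1^2)/(M2*R2^2)
M1*R1^2 = 1*9 = 9
M2*R2^2 = 7*64 = 448
I_A/I_B = 9/448 = 9/448

9/448


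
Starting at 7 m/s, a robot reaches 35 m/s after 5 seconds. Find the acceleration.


Given: initial velocity v0 = 7 m/s, final velocity v = 35 m/s, time t = 5 s
Using a = (v - v0) / t
a = (35 - 7) / 5
a = 28 / 5
a = 28/5 m/s^2

28/5 m/s^2


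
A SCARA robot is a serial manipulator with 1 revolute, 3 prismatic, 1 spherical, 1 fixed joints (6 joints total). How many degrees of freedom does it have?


Given: serial robot with 1 revolute, 3 prismatic, 1 spherical, 1 fixed joints
DOF contribution per joint type: revolute=1, prismatic=1, spherical=3, fixed=0
DOF = 1*1 + 3*1 + 1*3 + 1*0
DOF = 7

7


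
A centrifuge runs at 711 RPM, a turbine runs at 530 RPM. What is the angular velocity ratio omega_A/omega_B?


Given: RPM_A = 711, RPM_B = 530
omega = 2*pi*RPM/60, so omega_A/omega_B = RPM_A / RPM_B
omega_A/omega_B = 711 / 530
omega_A/omega_B = 711/530

711/530


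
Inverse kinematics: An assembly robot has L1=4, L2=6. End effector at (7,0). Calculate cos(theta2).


Given: L1 = 4, L2 = 6, target (x, y) = (7, 0)
Using cos(theta2) = (x^2 + y^2 - L1^2 - L2^2) / (2*L1*L2)
x^2 + y^2 = 7^2 + 0 = 49
L1^2 + L2^2 = 16 + 36 = 52
Numerator = 49 - 52 = -3
Denominator = 2*4*6 = 48
cos(theta2) = -3/48 = -1/16

-1/16


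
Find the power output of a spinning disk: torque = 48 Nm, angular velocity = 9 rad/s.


Given: tau = 48 Nm, omega = 9 rad/s
Using P = tau * omega
P = 48 * 9
P = 432 W

432 W


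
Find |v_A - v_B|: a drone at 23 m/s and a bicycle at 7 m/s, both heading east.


Given: v_A = 23 m/s east, v_B = 7 m/s east
Both move in the same direction; relative speed = |v_A - v_B|
|23 - 7| = |16|
= 16 m/s

16 m/s


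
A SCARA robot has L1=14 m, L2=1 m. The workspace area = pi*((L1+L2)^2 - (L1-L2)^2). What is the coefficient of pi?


Given: L1 = 14, L2 = 1
(L1+L2)^2 = (15)^2 = 225
(L1-L2)^2 = (13)^2 = 169
Difference = 225 - 169 = 56
This equals 4*L1*L2 = 4*14*1 = 56
Workspace area = 56*pi

56


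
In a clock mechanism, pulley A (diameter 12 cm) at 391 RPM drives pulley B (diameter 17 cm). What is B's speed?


Given: D1 = 12 cm, w1 = 391 RPM, D2 = 17 cm
Using D1*w1 = D2*w2
w2 = D1*w1 / D2
w2 = 12*391 / 17
w2 = 4692 / 17
w2 = 276 RPM

276 RPM


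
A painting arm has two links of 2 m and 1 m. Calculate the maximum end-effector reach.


Given: L1 = 2 m, L2 = 1 m
For a 2-link planar arm, max reach = L1 + L2 (fully extended)
Max reach = 2 + 1
Max reach = 3 m

3 m


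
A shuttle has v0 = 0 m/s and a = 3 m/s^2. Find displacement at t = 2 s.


Given: v0 = 0 m/s, a = 3 m/s^2, t = 2 s
Using s = v0*t + (1/2)*a*t^2
s = 0*2 + (1/2)*3*2^2
s = 0 + (1/2)*12
s = 0 + 6
s = 6

6 m


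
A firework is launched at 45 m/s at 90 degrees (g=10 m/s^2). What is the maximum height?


Given: v0 = 45 m/s, theta = 90 deg, g = 10 m/s^2
sin^2(90) = 1
Using H = v0^2 * sin^2(theta) / (2*g)
H = 45^2 * 1 / (2*10)
H = 2025 * 1 / 20
H = 2025 / 20
H = 405/4 m

405/4 m


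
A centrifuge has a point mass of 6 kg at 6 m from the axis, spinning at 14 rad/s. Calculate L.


Given: m = 6 kg, r = 6 m, omega = 14 rad/s
For a point mass: I = m*r^2
I = 6*6^2 = 6*36 = 216
L = I*omega = 216*14
L = 3024 kg*m^2/s

3024 kg*m^2/s


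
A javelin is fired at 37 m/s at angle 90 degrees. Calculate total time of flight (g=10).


Given: v0 = 37 m/s, theta = 90 deg, g = 10 m/s^2
sin(90) = 1
Using T = 2*v0*sin(theta) / g
T = 2*37*1 / 10
T = 74 / 10
T = 37/5 s

37/5 s


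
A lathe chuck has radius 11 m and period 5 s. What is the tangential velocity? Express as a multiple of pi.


Given: radius r = 11 m, period T = 5 s
Using v = 2*pi*r / T
v = 2*pi*11 / 5
v = 22*pi / 5
v = 22/5*pi m/s

22/5*pi m/s


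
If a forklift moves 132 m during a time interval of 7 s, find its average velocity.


Given: distance d = 132 m, time t = 7 s
Using v = d / t
v = 132 / 7
v = 132/7 m/s

132/7 m/s


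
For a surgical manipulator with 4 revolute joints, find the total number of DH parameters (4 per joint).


Given: 4 joints, 4 DH parameters per joint (d, theta, a, alpha)
Total DH parameters = number_of_joints * 4
Total = 4 * 4
Total = 16

16


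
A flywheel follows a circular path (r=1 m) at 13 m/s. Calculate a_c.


Given: v = 13 m/s, r = 1 m
Using a_c = v^2 / r
a_c = 13^2 / 1
a_c = 169 / 1
a_c = 169 m/s^2

169 m/s^2


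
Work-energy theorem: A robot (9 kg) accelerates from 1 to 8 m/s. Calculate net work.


Given: m = 9 kg, v0 = 1 m/s, v = 8 m/s
Using W = (1/2)*m*(v^2 - v0^2)
v^2 = 8^2 = 64
v0^2 = 1^2 = 1
v^2 - v0^2 = 64 - 1 = 63
W = (1/2)*9*63 = 567/2 J

567/2 J


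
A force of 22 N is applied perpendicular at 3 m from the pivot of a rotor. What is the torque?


Given: F = 22 N, r = 3 m, angle = 90 deg (perpendicular)
Using tau = F * r * sin(90)
sin(90) = 1
tau = 22 * 3 * 1
tau = 66 Nm

66 Nm


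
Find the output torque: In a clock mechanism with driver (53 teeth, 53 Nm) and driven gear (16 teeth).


Given: N1 = 53, N2 = 16, T1 = 53 Nm
Using T2/T1 = N2/N1
T2 = T1 * N2 / N1
T2 = 53 * 16 / 53
T2 = 848 / 53
T2 = 16 Nm

16 Nm


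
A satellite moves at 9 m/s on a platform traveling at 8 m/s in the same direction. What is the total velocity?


Given: object velocity = 9 m/s, platform velocity = 8 m/s (same direction)
Using classical velocity addition: v_total = v_object + v_platform
v_total = 9 + 8
v_total = 17 m/s

17 m/s


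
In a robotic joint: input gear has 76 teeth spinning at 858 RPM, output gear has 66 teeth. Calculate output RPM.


Given: N1 = 76 teeth, w1 = 858 RPM, N2 = 66 teeth
Using N1*w1 = N2*w2
w2 = N1*w1 / N2
w2 = 76*858 / 66
w2 = 65208 / 66
w2 = 988 RPM

988 RPM


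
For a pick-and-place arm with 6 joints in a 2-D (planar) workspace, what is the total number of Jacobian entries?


Given: task space dimension = 2, joints = 6
Jacobian is a 2 x 6 matrix
Total entries = rows * columns
Total = 2 * 6
Total = 12

12


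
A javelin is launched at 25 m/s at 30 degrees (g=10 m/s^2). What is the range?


Given: v0 = 25 m/s, theta = 30 deg, g = 10 m/s^2
sin(2*30) = sin(60) = sqrt(3)/2
Using R = v0^2 * sin(2*theta) / g
R = 25^2 * (sqrt(3)/2) / 10
R = 625 * sqrt(3) / 20
R = 125/4*sqrt(3) m

125/4*sqrt(3) m


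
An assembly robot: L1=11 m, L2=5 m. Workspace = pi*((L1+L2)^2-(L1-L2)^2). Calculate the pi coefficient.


Given: L1 = 11, L2 = 5
(L1+L2)^2 = (16)^2 = 256
(L1-L2)^2 = (6)^2 = 36
Difference = 256 - 36 = 220
This equals 4*L1*L2 = 4*11*5 = 220
Workspace area = 220*pi

220


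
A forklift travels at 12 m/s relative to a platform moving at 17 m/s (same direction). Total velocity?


Given: object velocity = 12 m/s, platform velocity = 17 m/s (same direction)
Using classical velocity addition: v_total = v_object + v_platform
v_total = 12 + 17
v_total = 29 m/s

29 m/s


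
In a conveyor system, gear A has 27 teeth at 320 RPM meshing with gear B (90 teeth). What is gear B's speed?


Given: N1 = 27 teeth, w1 = 320 RPM, N2 = 90 teeth
Using N1*w1 = N2*w2
w2 = N1*w1 / N2
w2 = 27*320 / 90
w2 = 8640 / 90
w2 = 96 RPM

96 RPM


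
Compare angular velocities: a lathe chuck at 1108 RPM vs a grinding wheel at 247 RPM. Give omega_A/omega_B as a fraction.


Given: RPM_A = 1108, RPM_B = 247
omega = 2*pi*RPM/60, so omega_A/omega_B = RPM_A / RPM_B
omega_A/omega_B = 1108 / 247
omega_A/omega_B = 1108/247

1108/247


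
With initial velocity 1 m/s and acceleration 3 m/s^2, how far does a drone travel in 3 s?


Given: v0 = 1 m/s, a = 3 m/s^2, t = 3 s
Using s = v0*t + (1/2)*a*t^2
s = 1*3 + (1/2)*3*3^2
s = 3 + (1/2)*27
s = 3 + 27/2
s = 33/2

33/2 m


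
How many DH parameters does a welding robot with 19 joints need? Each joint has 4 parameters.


Given: 19 joints, 4 DH parameters per joint (d, theta, a, alpha)
Total DH parameters = number_of_joints * 4
Total = 19 * 4
Total = 76

76


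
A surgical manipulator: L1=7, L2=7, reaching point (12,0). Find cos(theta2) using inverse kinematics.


Given: L1 = 7, L2 = 7, target (x, y) = (12, 0)
Using cos(theta2) = (x^2 + y^2 - L1^2 - L2^2) / (2*L1*L2)
x^2 + y^2 = 12^2 + 0 = 144
L1^2 + L2^2 = 49 + 49 = 98
Numerator = 144 - 98 = 46
Denominator = 2*7*7 = 98
cos(theta2) = 46/98 = 23/49

23/49


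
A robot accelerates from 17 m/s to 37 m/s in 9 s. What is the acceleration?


Given: initial velocity v0 = 17 m/s, final velocity v = 37 m/s, time t = 9 s
Using a = (v - v0) / t
a = (37 - 17) / 9
a = 20 / 9
a = 20/9 m/s^2

20/9 m/s^2


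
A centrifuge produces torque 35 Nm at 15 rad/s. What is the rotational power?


Given: tau = 35 Nm, omega = 15 rad/s
Using P = tau * omega
P = 35 * 15
P = 525 W

525 W


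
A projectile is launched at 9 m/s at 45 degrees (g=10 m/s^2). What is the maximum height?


Given: v0 = 9 m/s, theta = 45 deg, g = 10 m/s^2
sin^2(45) = 1/2
Using H = v0^2 * sin^2(theta) / (2*g)
H = 9^2 * 1/2 / (2*10)
H = 81 * 1/2 / 20
H = 81/2 / 20
H = 81/40 m

81/40 m


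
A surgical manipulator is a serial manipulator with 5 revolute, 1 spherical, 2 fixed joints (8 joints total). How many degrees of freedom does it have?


Given: serial robot with 5 revolute, 1 spherical, 2 fixed joints
DOF contribution per joint type: revolute=1, prismatic=1, spherical=3, fixed=0
DOF = 5*1 + 1*3 + 2*0
DOF = 8

8


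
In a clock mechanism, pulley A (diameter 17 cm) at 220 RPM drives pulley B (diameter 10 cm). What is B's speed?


Given: D1 = 17 cm, w1 = 220 RPM, D2 = 10 cm
Using D1*w1 = D2*w2
w2 = D1*w1 / D2
w2 = 17*220 / 10
w2 = 3740 / 10
w2 = 374 RPM

374 RPM


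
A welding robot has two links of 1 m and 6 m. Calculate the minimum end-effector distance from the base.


Given: L1 = 1 m, L2 = 6 m
For a 2-link planar arm, min reach = |L1 - L2| (second link folded back)
Min reach = |1 - 6|
Min reach = 5 m

5 m


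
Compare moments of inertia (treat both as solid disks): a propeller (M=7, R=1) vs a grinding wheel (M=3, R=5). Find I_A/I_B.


Given: M1=7 kg, R1=1 m, M2=3 kg, R2=5 m
For a disk: I = (1/2)*M*R^2, so I_A/I_B = (M1*R1^2)/(M2*R2^2)
M1*R1^2 = 7*1 = 7
M2*R2^2 = 3*25 = 75
I_A/I_B = 7/75 = 7/75

7/75


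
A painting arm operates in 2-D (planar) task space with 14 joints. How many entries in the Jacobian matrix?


Given: task space dimension = 2, joints = 14
Jacobian is a 2 x 14 matrix
Total entries = rows * columns
Total = 2 * 14
Total = 28

28


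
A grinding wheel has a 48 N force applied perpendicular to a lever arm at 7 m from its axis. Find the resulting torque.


Given: F = 48 N, r = 7 m, angle = 90 deg (perpendicular)
Using tau = F * r * sin(90)
sin(90) = 1
tau = 48 * 7 * 1
tau = 336 Nm

336 Nm


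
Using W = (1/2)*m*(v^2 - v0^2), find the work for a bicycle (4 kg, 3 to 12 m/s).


Given: m = 4 kg, v0 = 3 m/s, v = 12 m/s
Using W = (1/2)*m*(v^2 - v0^2)
v^2 = 12^2 = 144
v0^2 = 3^2 = 9
v^2 - v0^2 = 144 - 9 = 135
W = (1/2)*4*135 = 270 J

270 J


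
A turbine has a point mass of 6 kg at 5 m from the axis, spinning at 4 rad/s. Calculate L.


Given: m = 6 kg, r = 5 m, omega = 4 rad/s
For a point mass: I = m*r^2
I = 6*5^2 = 6*25 = 150
L = I*omega = 150*4
L = 600 kg*m^2/s

600 kg*m^2/s


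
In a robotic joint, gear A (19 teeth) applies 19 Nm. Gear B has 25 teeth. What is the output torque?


Given: N1 = 19, N2 = 25, T1 = 19 Nm
Using T2/T1 = N2/N1
T2 = T1 * N2 / N1
T2 = 19 * 25 / 19
T2 = 475 / 19
T2 = 25 Nm

25 Nm


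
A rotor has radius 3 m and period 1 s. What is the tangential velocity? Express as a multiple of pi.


Given: radius r = 3 m, period T = 1 s
Using v = 2*pi*r / T
v = 2*pi*3 / 1
v = 6*pi / 1
v = 6*pi m/s

6*pi m/s


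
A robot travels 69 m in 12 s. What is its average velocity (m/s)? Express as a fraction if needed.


Given: distance d = 69 m, time t = 12 s
Using v = d / t
v = 69 / 12
v = 23/4 m/s

23/4 m/s


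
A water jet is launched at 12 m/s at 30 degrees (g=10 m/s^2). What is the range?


Given: v0 = 12 m/s, theta = 30 deg, g = 10 m/s^2
sin(2*30) = sin(60) = sqrt(3)/2
Using R = v0^2 * sin(2*theta) / g
R = 12^2 * (sqrt(3)/2) / 10
R = 144 * sqrt(3) / 20
R = 36/5*sqrt(3) m

36/5*sqrt(3) m


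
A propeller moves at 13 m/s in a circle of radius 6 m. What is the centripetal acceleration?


Given: v = 13 m/s, r = 6 m
Using a_c = v^2 / r
a_c = 13^2 / 6
a_c = 169 / 6
a_c = 169/6 m/s^2

169/6 m/s^2


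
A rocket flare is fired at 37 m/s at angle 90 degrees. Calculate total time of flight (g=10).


Given: v0 = 37 m/s, theta = 90 deg, g = 10 m/s^2
sin(90) = 1
Using T = 2*v0*sin(theta) / g
T = 2*37*1 / 10
T = 74 / 10
T = 37/5 s

37/5 s


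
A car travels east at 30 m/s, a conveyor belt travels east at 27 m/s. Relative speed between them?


Given: v_A = 30 m/s east, v_B = 27 m/s east
Both move in the same direction; relative speed = |v_A - v_B|
|30 - 27| = |3|
= 3 m/s

3 m/s


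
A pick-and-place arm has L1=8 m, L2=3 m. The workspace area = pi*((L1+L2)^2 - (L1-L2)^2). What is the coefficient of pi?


Given: L1 = 8, L2 = 3
(L1+L2)^2 = (11)^2 = 121
(L1-L2)^2 = (5)^2 = 25
Difference = 121 - 25 = 96
This equals 4*L1*L2 = 4*8*3 = 96
Workspace area = 96*pi

96


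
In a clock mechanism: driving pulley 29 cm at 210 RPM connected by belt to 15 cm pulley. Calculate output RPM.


Given: D1 = 29 cm, w1 = 210 RPM, D2 = 15 cm
Using D1*w1 = D2*w2
w2 = D1*w1 / D2
w2 = 29*210 / 15
w2 = 6090 / 15
w2 = 406 RPM

406 RPM


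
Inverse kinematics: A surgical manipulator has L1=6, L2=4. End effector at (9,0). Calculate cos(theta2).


Given: L1 = 6, L2 = 4, target (x, y) = (9, 0)
Using cos(theta2) = (x^2 + y^2 - L1^2 - L2^2) / (2*L1*L2)
x^2 + y^2 = 9^2 + 0 = 81
L1^2 + L2^2 = 36 + 16 = 52
Numerator = 81 - 52 = 29
Denominator = 2*6*4 = 48
cos(theta2) = 29/48 = 29/48

29/48


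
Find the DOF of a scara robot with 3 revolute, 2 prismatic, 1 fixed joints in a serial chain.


Given: serial robot with 3 revolute, 2 prismatic, 1 fixed joints
DOF contribution per joint type: revolute=1, prismatic=1, spherical=3, fixed=0
DOF = 3*1 + 2*1 + 1*0
DOF = 5

5


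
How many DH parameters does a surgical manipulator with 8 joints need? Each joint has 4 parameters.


Given: 8 joints, 4 DH parameters per joint (d, theta, a, alpha)
Total DH parameters = number_of_joints * 4
Total = 8 * 4
Total = 32

32


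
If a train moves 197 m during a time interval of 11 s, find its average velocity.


Given: distance d = 197 m, time t = 11 s
Using v = d / t
v = 197 / 11
v = 197/11 m/s

197/11 m/s


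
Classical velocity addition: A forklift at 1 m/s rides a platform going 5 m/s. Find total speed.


Given: object velocity = 1 m/s, platform velocity = 5 m/s (same direction)
Using classical velocity addition: v_total = v_object + v_platform
v_total = 1 + 5
v_total = 6 m/s

6 m/s


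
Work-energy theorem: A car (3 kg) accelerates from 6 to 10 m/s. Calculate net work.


Given: m = 3 kg, v0 = 6 m/s, v = 10 m/s
Using W = (1/2)*m*(v^2 - v0^2)
v^2 = 10^2 = 100
v0^2 = 6^2 = 36
v^2 - v0^2 = 100 - 36 = 64
W = (1/2)*3*64 = 96 J

96 J


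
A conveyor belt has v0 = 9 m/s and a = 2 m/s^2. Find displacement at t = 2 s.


Given: v0 = 9 m/s, a = 2 m/s^2, t = 2 s
Using s = v0*t + (1/2)*a*t^2
s = 9*2 + (1/2)*2*2^2
s = 18 + (1/2)*8
s = 18 + 4
s = 22

22 m


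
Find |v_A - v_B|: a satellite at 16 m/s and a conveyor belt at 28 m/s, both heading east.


Given: v_A = 16 m/s east, v_B = 28 m/s east
Both move in the same direction; relative speed = |v_A - v_B|
|16 - 28| = |-12|
= 12 m/s

12 m/s


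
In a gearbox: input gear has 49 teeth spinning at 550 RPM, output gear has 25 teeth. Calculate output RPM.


Given: N1 = 49 teeth, w1 = 550 RPM, N2 = 25 teeth
Using N1*w1 = N2*w2
w2 = N1*w1 / N2
w2 = 49*550 / 25
w2 = 26950 / 25
w2 = 1078 RPM

1078 RPM


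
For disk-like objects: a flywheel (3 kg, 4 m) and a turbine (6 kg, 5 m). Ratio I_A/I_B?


Given: M1=3 kg, R1=4 m, M2=6 kg, R2=5 m
For a disk: I = (1/2)*M*R^2, so I_A/I_B = (M1*R1^2)/(M2*R2^2)
M1*R1^2 = 3*16 = 48
M2*R2^2 = 6*25 = 150
I_A/I_B = 48/150 = 8/25

8/25


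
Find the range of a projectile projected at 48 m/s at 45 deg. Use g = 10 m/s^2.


Given: v0 = 48 m/s, theta = 45 deg, g = 10 m/s^2
sin(2*45) = sin(90) = 1
Using R = v0^2 * sin(2*theta) / g
R = 48^2 * 1 / 10
R = 2304 / 10
R = 1152/5 m

1152/5 m


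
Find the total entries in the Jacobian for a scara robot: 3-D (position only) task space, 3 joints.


Given: task space dimension = 3, joints = 3
Jacobian is a 3 x 3 matrix
Total entries = rows * columns
Total = 3 * 3
Total = 9

9


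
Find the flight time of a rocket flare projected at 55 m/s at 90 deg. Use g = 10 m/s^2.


Given: v0 = 55 m/s, theta = 90 deg, g = 10 m/s^2
sin(90) = 1
Using T = 2*v0*sin(theta) / g
T = 2*55*1 / 10
T = 110 / 10
T = 11 s

11 s


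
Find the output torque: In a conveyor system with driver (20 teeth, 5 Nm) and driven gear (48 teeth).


Given: N1 = 20, N2 = 48, T1 = 5 Nm
Using T2/T1 = N2/N1
T2 = T1 * N2 / N1
T2 = 5 * 48 / 20
T2 = 240 / 20
T2 = 12 Nm

12 Nm


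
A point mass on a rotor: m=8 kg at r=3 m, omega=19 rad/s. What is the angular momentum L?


Given: m = 8 kg, r = 3 m, omega = 19 rad/s
For a point mass: I = m*r^2
I = 8*3^2 = 8*9 = 72
L = I*omega = 72*19
L = 1368 kg*m^2/s

1368 kg*m^2/s


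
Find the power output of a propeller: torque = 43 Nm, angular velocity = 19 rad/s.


Given: tau = 43 Nm, omega = 19 rad/s
Using P = tau * omega
P = 43 * 19
P = 817 W

817 W


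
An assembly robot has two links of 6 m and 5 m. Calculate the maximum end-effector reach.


Given: L1 = 6 m, L2 = 5 m
For a 2-link planar arm, max reach = L1 + L2 (fully extended)
Max reach = 6 + 5
Max reach = 11 m

11 m


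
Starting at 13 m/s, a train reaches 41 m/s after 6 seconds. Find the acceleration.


Given: initial velocity v0 = 13 m/s, final velocity v = 41 m/s, time t = 6 s
Using a = (v - v0) / t
a = (41 - 13) / 6
a = 28 / 6
a = 14/3 m/s^2

14/3 m/s^2


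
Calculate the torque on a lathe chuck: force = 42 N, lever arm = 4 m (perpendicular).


Given: F = 42 N, r = 4 m, angle = 90 deg (perpendicular)
Using tau = F * r * sin(90)
sin(90) = 1
tau = 42 * 4 * 1
tau = 168 Nm

168 Nm


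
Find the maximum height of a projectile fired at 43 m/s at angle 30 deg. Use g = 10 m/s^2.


Given: v0 = 43 m/s, theta = 30 deg, g = 10 m/s^2
sin^2(30) = 1/4
Using H = v0^2 * sin^2(theta) / (2*g)
H = 43^2 * 1/4 / (2*10)
H = 1849 * 1/4 / 20
H = 1849/4 / 20
H = 1849/80 m

1849/80 m


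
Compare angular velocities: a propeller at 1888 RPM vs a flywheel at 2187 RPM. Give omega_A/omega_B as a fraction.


Given: RPM_A = 1888, RPM_B = 2187
omega = 2*pi*RPM/60, so omega_A/omega_B = RPM_A / RPM_B
omega_A/omega_B = 1888 / 2187
omega_A/omega_B = 1888/2187

1888/2187


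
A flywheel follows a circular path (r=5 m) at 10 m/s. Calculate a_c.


Given: v = 10 m/s, r = 5 m
Using a_c = v^2 / r
a_c = 10^2 / 5
a_c = 100 / 5
a_c = 20 m/s^2

20 m/s^2


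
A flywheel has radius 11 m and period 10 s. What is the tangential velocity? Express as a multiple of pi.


Given: radius r = 11 m, period T = 10 s
Using v = 2*pi*r / T
v = 2*pi*11 / 10
v = 22*pi / 10
v = 11/5*pi m/s

11/5*pi m/s


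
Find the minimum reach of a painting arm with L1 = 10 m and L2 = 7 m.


Given: L1 = 10 m, L2 = 7 m
For a 2-link planar arm, min reach = |L1 - L2| (second link folded back)
Min reach = |10 - 7|
Min reach = 3 m

3 m


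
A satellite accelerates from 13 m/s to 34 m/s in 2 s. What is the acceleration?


Given: initial velocity v0 = 13 m/s, final velocity v = 34 m/s, time t = 2 s
Using a = (v - v0) / t
a = (34 - 13) / 2
a = 21 / 2
a = 21/2 m/s^2

21/2 m/s^2


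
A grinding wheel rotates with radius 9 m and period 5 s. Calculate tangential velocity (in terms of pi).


Given: radius r = 9 m, period T = 5 s
Using v = 2*pi*r / T
v = 2*pi*9 / 5
v = 18*pi / 5
v = 18/5*pi m/s

18/5*pi m/s


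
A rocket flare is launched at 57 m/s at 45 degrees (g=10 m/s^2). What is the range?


Given: v0 = 57 m/s, theta = 45 deg, g = 10 m/s^2
sin(2*45) = sin(90) = 1
Using R = v0^2 * sin(2*theta) / g
R = 57^2 * 1 / 10
R = 3249 / 10
R = 3249/10 m

3249/10 m


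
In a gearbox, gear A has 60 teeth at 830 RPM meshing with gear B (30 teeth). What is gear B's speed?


Given: N1 = 60 teeth, w1 = 830 RPM, N2 = 30 teeth
Using N1*w1 = N2*w2
w2 = N1*w1 / N2
w2 = 60*830 / 30
w2 = 49800 / 30
w2 = 1660 RPM

1660 RPM


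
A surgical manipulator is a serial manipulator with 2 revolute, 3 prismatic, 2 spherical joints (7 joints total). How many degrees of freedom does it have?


Given: serial robot with 2 revolute, 3 prismatic, 2 spherical joints
DOF contribution per joint type: revolute=1, prismatic=1, spherical=3, fixed=0
DOF = 2*1 + 3*1 + 2*3
DOF = 11

11


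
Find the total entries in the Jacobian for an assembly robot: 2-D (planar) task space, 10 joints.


Given: task space dimension = 2, joints = 10
Jacobian is a 2 x 10 matrix
Total entries = rows * columns
Total = 2 * 10
Total = 20

20


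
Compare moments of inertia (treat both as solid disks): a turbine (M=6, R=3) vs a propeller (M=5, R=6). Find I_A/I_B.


Given: M1=6 kg, R1=3 m, M2=5 kg, R2=6 m
For a disk: I = (1/2)*M*R^2, so I_A/I_B = (M1*R1^2)/(M2*R2^2)
M1*R1^2 = 6*9 = 54
M2*R2^2 = 5*36 = 180
I_A/I_B = 54/180 = 3/10

3/10


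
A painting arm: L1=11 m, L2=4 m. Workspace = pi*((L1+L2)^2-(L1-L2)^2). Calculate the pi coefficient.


Given: L1 = 11, L2 = 4
(L1+L2)^2 = (15)^2 = 225
(L1-L2)^2 = (7)^2 = 49
Difference = 225 - 49 = 176
This equals 4*L1*L2 = 4*11*4 = 176
Workspace area = 176*pi

176


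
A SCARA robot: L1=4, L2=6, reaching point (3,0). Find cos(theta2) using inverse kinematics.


Given: L1 = 4, L2 = 6, target (x, y) = (3, 0)
Using cos(theta2) = (x^2 + y^2 - L1^2 - L2^2) / (2*L1*L2)
x^2 + y^2 = 3^2 + 0 = 9
L1^2 + L2^2 = 16 + 36 = 52
Numerator = 9 - 52 = -43
Denominator = 2*4*6 = 48
cos(theta2) = -43/48 = -43/48

-43/48


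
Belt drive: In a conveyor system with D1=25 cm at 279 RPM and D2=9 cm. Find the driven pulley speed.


Given: D1 = 25 cm, w1 = 279 RPM, D2 = 9 cm
Using D1*w1 = D2*w2
w2 = D1*w1 / D2
w2 = 25*279 / 9
w2 = 6975 / 9
w2 = 775 RPM

775 RPM


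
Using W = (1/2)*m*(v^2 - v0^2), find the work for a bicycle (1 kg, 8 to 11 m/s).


Given: m = 1 kg, v0 = 8 m/s, v = 11 m/s
Using W = (1/2)*m*(v^2 - v0^2)
v^2 = 11^2 = 121
v0^2 = 8^2 = 64
v^2 - v0^2 = 121 - 64 = 57
W = (1/2)*1*57 = 57/2 J

57/2 J


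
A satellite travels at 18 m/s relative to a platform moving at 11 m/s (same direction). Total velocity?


Given: object velocity = 18 m/s, platform velocity = 11 m/s (same direction)
Using classical velocity addition: v_total = v_object + v_platform
v_total = 18 + 11
v_total = 29 m/s

29 m/s


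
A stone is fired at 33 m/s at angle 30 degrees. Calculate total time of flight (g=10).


Given: v0 = 33 m/s, theta = 30 deg, g = 10 m/s^2
sin(30) = 1/2
Using T = 2*v0*sin(theta) / g
T = 2*33*1/2 / 10
T = 33 / 10
T = 33/10 s

33/10 s


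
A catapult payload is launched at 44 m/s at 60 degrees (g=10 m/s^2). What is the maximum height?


Given: v0 = 44 m/s, theta = 60 deg, g = 10 m/s^2
sin^2(60) = 3/4
Using H = v0^2 * sin^2(theta) / (2*g)
H = 44^2 * 3/4 / (2*10)
H = 1936 * 3/4 / 20
H = 1452 / 20
H = 363/5 m

363/5 m


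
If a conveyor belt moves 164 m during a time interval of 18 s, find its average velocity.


Given: distance d = 164 m, time t = 18 s
Using v = d / t
v = 164 / 18
v = 82/9 m/s

82/9 m/s


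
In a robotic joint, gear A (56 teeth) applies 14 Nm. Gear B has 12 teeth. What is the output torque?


Given: N1 = 56, N2 = 12, T1 = 14 Nm
Using T2/T1 = N2/N1
T2 = T1 * N2 / N1
T2 = 14 * 12 / 56
T2 = 168 / 56
T2 = 3 Nm

3 Nm


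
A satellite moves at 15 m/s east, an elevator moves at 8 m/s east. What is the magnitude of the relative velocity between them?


Given: v_A = 15 m/s east, v_B = 8 m/s east
Both move in the same direction; relative speed = |v_A - v_B|
|15 - 8| = |7|
= 7 m/s

7 m/s


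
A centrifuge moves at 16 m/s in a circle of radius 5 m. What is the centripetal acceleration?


Given: v = 16 m/s, r = 5 m
Using a_c = v^2 / r
a_c = 16^2 / 5
a_c = 256 / 5
a_c = 256/5 m/s^2

256/5 m/s^2


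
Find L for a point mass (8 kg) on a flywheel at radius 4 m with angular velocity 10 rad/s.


Given: m = 8 kg, r = 4 m, omega = 10 rad/s
For a point mass: I = m*r^2
I = 8*4^2 = 8*16 = 128
L = I*omega = 128*10
L = 1280 kg*m^2/s

1280 kg*m^2/s


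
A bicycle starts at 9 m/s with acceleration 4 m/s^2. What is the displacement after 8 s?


Given: v0 = 9 m/s, a = 4 m/s^2, t = 8 s
Using s = v0*t + (1/2)*a*t^2
s = 9*8 + (1/2)*4*8^2
s = 72 + (1/2)*256
s = 72 + 128
s = 200

200 m


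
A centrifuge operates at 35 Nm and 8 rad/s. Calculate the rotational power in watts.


Given: tau = 35 Nm, omega = 8 rad/s
Using P = tau * omega
P = 35 * 8
P = 280 W

280 W


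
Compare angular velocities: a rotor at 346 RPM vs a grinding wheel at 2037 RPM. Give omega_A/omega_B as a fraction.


Given: RPM_A = 346, RPM_B = 2037
omega = 2*pi*RPM/60, so omega_A/omega_B = RPM_A / RPM_B
omega_A/omega_B = 346 / 2037
omega_A/omega_B = 346/2037

346/2037


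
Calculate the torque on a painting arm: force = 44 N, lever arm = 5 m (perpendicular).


Given: F = 44 N, r = 5 m, angle = 90 deg (perpendicular)
Using tau = F * r * sin(90)
sin(90) = 1
tau = 44 * 5 * 1
tau = 220 Nm

220 Nm


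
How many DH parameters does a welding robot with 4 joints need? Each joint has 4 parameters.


Given: 4 joints, 4 DH parameters per joint (d, theta, a, alpha)
Total DH parameters = number_of_joints * 4
Total = 4 * 4
Total = 16

16


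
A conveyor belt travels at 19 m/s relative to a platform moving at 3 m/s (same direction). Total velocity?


Given: object velocity = 19 m/s, platform velocity = 3 m/s (same direction)
Using classical velocity addition: v_total = v_object + v_platform
v_total = 19 + 3
v_total = 22 m/s

22 m/s


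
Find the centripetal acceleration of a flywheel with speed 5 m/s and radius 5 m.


Given: v = 5 m/s, r = 5 m
Using a_c = v^2 / r
a_c = 5^2 / 5
a_c = 25 / 5
a_c = 5 m/s^2

5 m/s^2


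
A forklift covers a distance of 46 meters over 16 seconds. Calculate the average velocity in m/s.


Given: distance d = 46 m, time t = 16 s
Using v = d / t
v = 46 / 16
v = 23/8 m/s

23/8 m/s


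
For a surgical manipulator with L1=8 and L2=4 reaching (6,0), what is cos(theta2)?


Given: L1 = 8, L2 = 4, target (x, y) = (6, 0)
Using cos(theta2) = (x^2 + y^2 - L1^2 - L2^2) / (2*L1*L2)
x^2 + y^2 = 6^2 + 0 = 36
L1^2 + L2^2 = 64 + 16 = 80
Numerator = 36 - 80 = -44
Denominator = 2*8*4 = 64
cos(theta2) = -44/64 = -11/16

-11/16


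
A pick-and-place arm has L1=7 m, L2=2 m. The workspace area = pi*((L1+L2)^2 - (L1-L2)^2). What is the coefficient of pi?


Given: L1 = 7, L2 = 2
(L1+L2)^2 = (9)^2 = 81
(L1-L2)^2 = (5)^2 = 25
Difference = 81 - 25 = 56
This equals 4*L1*L2 = 4*7*2 = 56
Workspace area = 56*pi

56


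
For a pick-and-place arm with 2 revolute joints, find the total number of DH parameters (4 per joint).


Given: 2 joints, 4 DH parameters per joint (d, theta, a, alpha)
Total DH parameters = number_of_joints * 4
Total = 2 * 4
Total = 8

8


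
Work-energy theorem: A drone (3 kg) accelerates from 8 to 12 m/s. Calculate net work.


Given: m = 3 kg, v0 = 8 m/s, v = 12 m/s
Using W = (1/2)*m*(v^2 - v0^2)
v^2 = 12^2 = 144
v0^2 = 8^2 = 64
v^2 - v0^2 = 144 - 64 = 80
W = (1/2)*3*80 = 120 J

120 J


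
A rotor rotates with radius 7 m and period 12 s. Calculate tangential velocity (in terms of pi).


Given: radius r = 7 m, period T = 12 s
Using v = 2*pi*r / T
v = 2*pi*7 / 12
v = 14*pi / 12
v = 7/6*pi m/s

7/6*pi m/s


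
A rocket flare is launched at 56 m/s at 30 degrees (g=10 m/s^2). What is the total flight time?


Given: v0 = 56 m/s, theta = 30 deg, g = 10 m/s^2
sin(30) = 1/2
Using T = 2*v0*sin(theta) / g
T = 2*56*1/2 / 10
T = 56 / 10
T = 28/5 s

28/5 s


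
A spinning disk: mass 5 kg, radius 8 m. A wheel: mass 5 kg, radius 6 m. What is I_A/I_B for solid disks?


Given: M1=5 kg, R1=8 m, M2=5 kg, R2=6 m
For a disk: I = (1/2)*M*R^2, so I_A/I_B = (M1*R1^2)/(M2*R2^2)
M1*R1^2 = 5*64 = 320
M2*R2^2 = 5*36 = 180
I_A/I_B = 320/180 = 16/9

16/9


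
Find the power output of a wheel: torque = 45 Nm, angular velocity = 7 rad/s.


Given: tau = 45 Nm, omega = 7 rad/s
Using P = tau * omega
P = 45 * 7
P = 315 W

315 W


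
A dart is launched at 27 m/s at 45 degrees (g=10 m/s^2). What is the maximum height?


Given: v0 = 27 m/s, theta = 45 deg, g = 10 m/s^2
sin^2(45) = 1/2
Using H = v0^2 * sin^2(theta) / (2*g)
H = 27^2 * 1/2 / (2*10)
H = 729 * 1/2 / 20
H = 729/2 / 20
H = 729/40 m

729/40 m


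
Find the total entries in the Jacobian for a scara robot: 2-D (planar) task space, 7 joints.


Given: task space dimension = 2, joints = 7
Jacobian is a 2 x 7 matrix
Total entries = rows * columns
Total = 2 * 7
Total = 14

14


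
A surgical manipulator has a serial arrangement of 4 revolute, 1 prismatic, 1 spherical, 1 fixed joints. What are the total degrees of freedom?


Given: serial robot with 4 revolute, 1 prismatic, 1 spherical, 1 fixed joints
DOF contribution per joint type: revolute=1, prismatic=1, spherical=3, fixed=0
DOF = 4*1 + 1*1 + 1*3 + 1*0
DOF = 8

8


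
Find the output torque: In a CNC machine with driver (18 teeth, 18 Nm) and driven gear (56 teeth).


Given: N1 = 18, N2 = 56, T1 = 18 Nm
Using T2/T1 = N2/N1
T2 = T1 * N2 / N1
T2 = 18 * 56 / 18
T2 = 1008 / 18
T2 = 56 Nm

56 Nm


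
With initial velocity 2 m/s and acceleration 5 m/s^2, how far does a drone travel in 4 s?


Given: v0 = 2 m/s, a = 5 m/s^2, t = 4 s
Using s = v0*t + (1/2)*a*t^2
s = 2*4 + (1/2)*5*4^2
s = 8 + (1/2)*80
s = 8 + 40
s = 48

48 m


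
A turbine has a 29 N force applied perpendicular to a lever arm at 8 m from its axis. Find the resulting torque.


Given: F = 29 N, r = 8 m, angle = 90 deg (perpendicular)
Using tau = F * r * sin(90)
sin(90) = 1
tau = 29 * 8 * 1
tau = 232 Nm

232 Nm


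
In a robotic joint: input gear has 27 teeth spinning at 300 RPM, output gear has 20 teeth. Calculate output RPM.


Given: N1 = 27 teeth, w1 = 300 RPM, N2 = 20 teeth
Using N1*w1 = N2*w2
w2 = N1*w1 / N2
w2 = 27*300 / 20
w2 = 8100 / 20
w2 = 405 RPM

405 RPM


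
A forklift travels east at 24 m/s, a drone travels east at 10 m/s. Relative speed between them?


Given: v_A = 24 m/s east, v_B = 10 m/s east
Both move in the same direction; relative speed = |v_A - v_B|
|24 - 10| = |14|
= 14 m/s

14 m/s


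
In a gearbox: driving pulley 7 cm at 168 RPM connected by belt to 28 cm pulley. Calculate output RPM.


Given: D1 = 7 cm, w1 = 168 RPM, D2 = 28 cm
Using D1*w1 = D2*w2
w2 = D1*w1 / D2
w2 = 7*168 / 28
w2 = 1176 / 28
w2 = 42 RPM

42 RPM


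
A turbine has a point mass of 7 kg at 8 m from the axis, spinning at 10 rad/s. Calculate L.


Given: m = 7 kg, r = 8 m, omega = 10 rad/s
For a point mass: I = m*r^2
I = 7*8^2 = 7*64 = 448
L = I*omega = 448*10
L = 4480 kg*m^2/s

4480 kg*m^2/s


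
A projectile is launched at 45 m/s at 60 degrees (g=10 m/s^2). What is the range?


Given: v0 = 45 m/s, theta = 60 deg, g = 10 m/s^2
sin(2*60) = sin(120) = sqrt(3)/2
Using R = v0^2 * sin(2*theta) / g
R = 45^2 * (sqrt(3)/2) / 10
R = 2025 * sqrt(3) / 20
R = 405/4*sqrt(3) m

405/4*sqrt(3) m


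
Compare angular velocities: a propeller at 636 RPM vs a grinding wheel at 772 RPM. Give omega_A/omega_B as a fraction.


Given: RPM_A = 636, RPM_B = 772
omega = 2*pi*RPM/60, so omega_A/omega_B = RPM_A / RPM_B
omega_A/omega_B = 636 / 772
omega_A/omega_B = 159/193

159/193


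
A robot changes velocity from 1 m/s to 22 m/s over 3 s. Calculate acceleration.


Given: initial velocity v0 = 1 m/s, final velocity v = 22 m/s, time t = 3 s
Using a = (v - v0) / t
a = (22 - 1) / 3
a = 21 / 3
a = 7 m/s^2

7 m/s^2


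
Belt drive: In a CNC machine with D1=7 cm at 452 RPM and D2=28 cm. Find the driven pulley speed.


Given: D1 = 7 cm, w1 = 452 RPM, D2 = 28 cm
Using D1*w1 = D2*w2
w2 = D1*w1 / D2
w2 = 7*452 / 28
w2 = 3164 / 28
w2 = 113 RPM

113 RPM


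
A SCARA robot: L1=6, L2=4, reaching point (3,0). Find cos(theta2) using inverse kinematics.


Given: L1 = 6, L2 = 4, target (x, y) = (3, 0)
Using cos(theta2) = (x^2 + y^2 - L1^2 - L2^2) / (2*L1*L2)
x^2 + y^2 = 3^2 + 0 = 9
L1^2 + L2^2 = 36 + 16 = 52
Numerator = 9 - 52 = -43
Denominator = 2*6*4 = 48
cos(theta2) = -43/48 = -43/48

-43/48


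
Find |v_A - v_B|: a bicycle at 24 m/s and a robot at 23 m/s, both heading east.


Given: v_A = 24 m/s east, v_B = 23 m/s east
Both move in the same direction; relative speed = |v_A - v_B|
|24 - 23| = |1|
= 1 m/s

1 m/s
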